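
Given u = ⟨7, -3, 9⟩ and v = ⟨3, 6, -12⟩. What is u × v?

(-18, 111, 51)

i: (-3)·(-12) - 9·6 = 36 - 54 = -18
j: 9·3 - 7·(-12) = 27 - (-84) = 111
k: 7·6 - (-3)·3 = 42 - (-9) = 51
u × v = (-18, 111, 51)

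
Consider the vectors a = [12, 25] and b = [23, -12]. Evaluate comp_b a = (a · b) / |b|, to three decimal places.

a · b = 12·23 + 25·(-12) = 276 - 300 = -24
|b| = √(529 + 144) = √673 ≈ 25.9422
comp_b a = -24 / √673 ≈ -0.925

-0.925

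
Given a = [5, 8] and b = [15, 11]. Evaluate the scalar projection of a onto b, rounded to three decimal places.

a · b = 5·15 + 8·11 = 75 + 88 = 163
|b| = √(225 + 121) = √346 ≈ 18.6011
comp_b a = 163 / √346 ≈ 8.763

8.763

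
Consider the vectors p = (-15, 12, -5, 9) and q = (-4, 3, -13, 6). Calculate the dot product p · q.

215

p · q = (-15)·(-4) + 12·3 + (-5)·(-13) + 9·6 = 60 + 36 + 65 + 54 = 215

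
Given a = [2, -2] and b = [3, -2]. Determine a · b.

a · b = 2·3 + (-2)·(-2) = 6 + 4 = 10

10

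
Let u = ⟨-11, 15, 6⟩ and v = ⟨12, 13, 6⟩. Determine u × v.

i: 15·6 - 6·13 = 90 - 78 = 12
j: 6·12 - (-11)·6 = 72 - (-66) = 138
k: (-11)·13 - 15·12 = -143 - 180 = -323
u × v = (12, 138, -323)

(12, 138, -323)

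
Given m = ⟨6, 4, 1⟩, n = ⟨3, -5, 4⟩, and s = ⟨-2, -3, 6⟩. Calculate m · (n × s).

n × s:
i: (-5)·6 - 4·(-3) = -30 - (-12) = -18
j: 4·(-2) - 3·6 = -8 - 18 = -26
k: 3·(-3) - (-5)·(-2) = -9 - 10 = -19
n × s = (-18, -26, -19)
m · (n × s) = 6·(-18) + 4·(-26) + 1·(-19) = -108 - 104 - 19 = -231

-231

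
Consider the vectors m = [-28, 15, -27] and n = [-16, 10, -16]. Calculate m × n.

i: 15·(-16) - (-27)·10 = -240 - (-270) = 30
j: (-27)·(-16) - (-28)·(-16) = 432 - 448 = -16
k: (-28)·10 - 15·(-16) = -280 - (-240) = -40
m × n = (30, -16, -40)

(30, -16, -40)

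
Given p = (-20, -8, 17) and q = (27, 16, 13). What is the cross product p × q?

(-376, 719, -104)

i: (-8)·13 - 17·16 = -104 - 272 = -376
j: 17·27 - (-20)·13 = 459 - (-260) = 719
k: (-20)·16 - (-8)·27 = -320 - (-216) = -104
p × q = (-376, 719, -104)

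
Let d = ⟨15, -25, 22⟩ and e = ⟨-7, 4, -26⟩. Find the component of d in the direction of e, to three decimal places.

-28.544

d · e = 15·(-7) + (-25)·4 + 22·(-26) = -105 - 100 - 572 = -777
|e| = √(49 + 16 + 676) = √741 ≈ 27.2213
comp_e d = -777 / √741 ≈ -28.544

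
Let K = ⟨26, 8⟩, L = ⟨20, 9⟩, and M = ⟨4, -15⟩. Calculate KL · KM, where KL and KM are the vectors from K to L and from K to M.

109

KL = L − K = (-6, 1)
KM = M − K = (-22, -23)
KL · KM = (-6)·(-22) + 1·(-23) = 132 - 23 = 109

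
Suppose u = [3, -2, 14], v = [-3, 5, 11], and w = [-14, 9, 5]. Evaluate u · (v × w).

658

v × w:
i: 5·5 - 11·9 = 25 - 99 = -74
j: 11·(-14) - (-3)·5 = -154 - (-15) = -139
k: (-3)·9 - 5·(-14) = -27 - (-70) = 43
v × w = (-74, -139, 43)
u · (v × w) = 3·(-74) + (-2)·(-139) + 14·43 = -222 + 278 + 602 = 658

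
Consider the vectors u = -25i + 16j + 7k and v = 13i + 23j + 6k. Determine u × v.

i: 16·6 - 7·23 = 96 - 161 = -65
j: 7·13 - (-25)·6 = 91 - (-150) = 241
k: (-25)·23 - 16·13 = -575 - 208 = -783
u × v = (-65, 241, -783)

(-65, 241, -783)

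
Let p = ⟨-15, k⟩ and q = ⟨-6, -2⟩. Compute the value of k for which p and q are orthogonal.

p · q = (-15)·(-6) + k·(-2) = 90 - 2k
Set equal to 0: -2k = -90, so k = 45.

45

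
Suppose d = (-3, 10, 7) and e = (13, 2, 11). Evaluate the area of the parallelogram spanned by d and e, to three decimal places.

i: 10·11 - 7·2 = 110 - 14 = 96
j: 7·13 - (-3)·11 = 91 - (-33) = 124
k: (-3)·2 - 10·13 = -6 - 130 = -136
d × e = (96, 124, -136)
|d × e| = √(96² + 124² + (-136)²) = √43088 ≈ 207.5765

207.576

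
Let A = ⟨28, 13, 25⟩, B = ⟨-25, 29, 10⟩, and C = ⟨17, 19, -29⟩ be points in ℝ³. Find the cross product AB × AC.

(-774, -2697, -142)

AB = (-53, 16, -15)
AC = (-11, 6, -54)
i: 16·(-54) - (-15)·6 = -864 - (-90) = -774
j: (-15)·(-11) - (-53)·(-54) = 165 - 2862 = -2697
k: (-53)·6 - 16·(-11) = -318 - (-176) = -142
AB × AC = (-774, -2697, -142)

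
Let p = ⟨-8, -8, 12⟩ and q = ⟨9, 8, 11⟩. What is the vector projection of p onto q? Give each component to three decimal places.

(-0.135, -0.120, -0.165)

p · q = (-8)·9 + (-8)·8 + 12·11 = -72 - 64 + 132 = -4
|q|² = 81 + 64 + 121 = 266
proj_q p = (-4/266) · (9, 8, 11) ≈ (-0.135, -0.120, -0.165)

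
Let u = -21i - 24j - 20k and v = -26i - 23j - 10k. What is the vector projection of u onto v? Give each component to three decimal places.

(-25.861, -22.877, -9.946)

u · v = (-21)·(-26) + (-24)·(-23) + (-20)·(-10) = 546 + 552 + 200 = 1298
|v|² = 676 + 529 + 100 = 1305
proj_v u = (1298/1305) · (-26, -23, -10) ≈ (-25.861, -22.877, -9.946)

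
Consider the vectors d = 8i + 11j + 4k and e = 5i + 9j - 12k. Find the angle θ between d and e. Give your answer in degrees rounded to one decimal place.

66.0

d · e = 8·5 + 11·9 + 4·(-12) = 40 + 99 - 48 = 91
|d|² = 64 + 121 + 16 = 201,  |d| = √201 ≈ 14.177447
|e|² = 25 + 81 + 144 = 250,  |e| = √250 ≈ 15.811388
cos θ = 91 / (14.177447 · 15.811388) ≈ 0.40595
θ = arccos(0.40595) ≈ 66.0°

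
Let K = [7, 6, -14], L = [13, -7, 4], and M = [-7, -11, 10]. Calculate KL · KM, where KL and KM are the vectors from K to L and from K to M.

KL = L − K = (6, -13, 18)
KM = M − K = (-14, -17, 24)
KL · KM = 6·(-14) + (-13)·(-17) + 18·24 = -84 + 221 + 432 = 569

569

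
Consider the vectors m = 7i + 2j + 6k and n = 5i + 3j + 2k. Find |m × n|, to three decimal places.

i: 2·2 - 6·3 = 4 - 18 = -14
j: 6·5 - 7·2 = 30 - 14 = 16
k: 7·3 - 2·5 = 21 - 10 = 11
m × n = (-14, 16, 11)
|m × n| = √((-14)² + 16² + 11²) = √573 ≈ 23.9374

23.937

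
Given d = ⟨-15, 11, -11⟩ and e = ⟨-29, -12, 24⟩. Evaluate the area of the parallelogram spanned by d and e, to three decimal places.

i: 11·24 - (-11)·(-12) = 264 - 132 = 132
j: (-11)·(-29) - (-15)·24 = 319 - (-360) = 679
k: (-15)·(-12) - 11·(-29) = 180 - (-319) = 499
d × e = (132, 679, 499)
|d × e| = √(132² + 679² + 499²) = √727466 ≈ 852.9162

852.916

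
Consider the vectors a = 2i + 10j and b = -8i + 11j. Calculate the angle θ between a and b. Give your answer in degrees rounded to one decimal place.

47.3

a · b = 2·(-8) + 10·11 = -16 + 110 = 94
|a|² = 4 + 100 = 104,  |a| = √104 ≈ 10.198039
|b|² = 64 + 121 = 185,  |b| = √185 ≈ 13.601471
cos θ = 94 / (10.198039 · 13.601471) ≈ 0.67768
θ = arccos(0.67768) ≈ 47.3°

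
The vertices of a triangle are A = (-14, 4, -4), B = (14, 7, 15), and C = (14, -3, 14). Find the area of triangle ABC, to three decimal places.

AB = (28, 3, 19),  AC = (28, -7, 18)
i: 3·18 - 19·(-7) = 54 - (-133) = 187
j: 19·28 - 28·18 = 532 - 504 = 28
k: 28·(-7) - 3·28 = -196 - 84 = -280
AB × AC = (187, 28, -280)
|AB × AC| = √114153 ≈ 337.8654
area = ½ · 337.8654 ≈ 168.933

168.933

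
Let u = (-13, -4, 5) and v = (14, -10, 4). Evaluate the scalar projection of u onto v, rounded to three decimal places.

u · v = (-13)·14 + (-4)·(-10) + 5·4 = -182 + 40 + 20 = -122
|v| = √(196 + 100 + 16) = √312 ≈ 17.6635
comp_v u = -122 / √312 ≈ -6.907

-6.907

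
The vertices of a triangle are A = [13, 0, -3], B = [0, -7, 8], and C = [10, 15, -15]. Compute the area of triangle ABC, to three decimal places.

AB = (-13, -7, 11),  AC = (-3, 15, -12)
i: (-7)·(-12) - 11·15 = 84 - 165 = -81
j: 11·(-3) - (-13)·(-12) = -33 - 156 = -189
k: (-13)·15 - (-7)·(-3) = -195 - 21 = -216
AB × AC = (-81, -189, -216)
|AB × AC| = √88938 ≈ 298.2247
area = ½ · 298.2247 ≈ 149.112

149.112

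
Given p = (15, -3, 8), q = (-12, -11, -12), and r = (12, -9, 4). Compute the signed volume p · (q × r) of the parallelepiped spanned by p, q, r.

-72

q × r:
i: (-11)·4 - (-12)·(-9) = -44 - 108 = -152
j: (-12)·12 - (-12)·4 = -144 - (-48) = -96
k: (-12)·(-9) - (-11)·12 = 108 - (-132) = 240
q × r = (-152, -96, 240)
p · (q × r) = 15·(-152) + (-3)·(-96) + 8·240 = -2280 + 288 + 1920 = -72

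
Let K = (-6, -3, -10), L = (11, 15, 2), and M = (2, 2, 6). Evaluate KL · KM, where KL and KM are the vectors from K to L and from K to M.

KL = L − K = (17, 18, 12)
KM = M − K = (8, 5, 16)
KL · KM = 17·8 + 18·5 + 12·16 = 136 + 90 + 192 = 418

418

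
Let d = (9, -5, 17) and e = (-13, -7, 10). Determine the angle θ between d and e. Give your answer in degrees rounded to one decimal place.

d · e = 9·(-13) + (-5)·(-7) + 17·10 = -117 + 35 + 170 = 88
|d|² = 81 + 25 + 289 = 395,  |d| = √395 ≈ 19.874607
|e|² = 169 + 49 + 100 = 318,  |e| = √318 ≈ 17.832555
cos θ = 88 / (19.874607 · 17.832555) ≈ 0.24830
θ = arccos(0.24830) ≈ 75.6°

75.6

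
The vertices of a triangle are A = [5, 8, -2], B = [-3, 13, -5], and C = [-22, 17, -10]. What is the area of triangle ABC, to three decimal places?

33.268

AB = (-8, 5, -3),  AC = (-27, 9, -8)
i: 5·(-8) - (-3)·9 = -40 - (-27) = -13
j: (-3)·(-27) - (-8)·(-8) = 81 - 64 = 17
k: (-8)·9 - 5·(-27) = -72 - (-135) = 63
AB × AC = (-13, 17, 63)
|AB × AC| = √4427 ≈ 66.5357
area = ½ · 66.5357 ≈ 33.268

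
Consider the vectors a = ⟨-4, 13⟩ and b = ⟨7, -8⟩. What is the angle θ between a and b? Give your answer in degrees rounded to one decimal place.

a · b = (-4)·7 + 13·(-8) = -28 - 104 = -132
|a|² = 16 + 169 = 185,  |a| = √185 ≈ 13.601471
|b|² = 49 + 64 = 113,  |b| = √113 ≈ 10.630146
cos θ = -132 / (13.601471 · 10.630146) ≈ -0.91295
θ = arccos(-0.91295) ≈ 155.9°

155.9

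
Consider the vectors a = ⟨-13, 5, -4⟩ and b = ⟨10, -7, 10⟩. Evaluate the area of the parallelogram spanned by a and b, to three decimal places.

101.316

i: 5·10 - (-4)·(-7) = 50 - 28 = 22
j: (-4)·10 - (-13)·10 = -40 - (-130) = 90
k: (-13)·(-7) - 5·10 = 91 - 50 = 41
a × b = (22, 90, 41)
|a × b| = √(22² + 90² + 41²) = √10265 ≈ 101.3163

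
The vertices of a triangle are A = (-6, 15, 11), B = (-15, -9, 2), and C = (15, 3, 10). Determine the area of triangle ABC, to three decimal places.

AB = (-9, -24, -9),  AC = (21, -12, -1)
i: (-24)·(-1) - (-9)·(-12) = 24 - 108 = -84
j: (-9)·21 - (-9)·(-1) = -189 - 9 = -198
k: (-9)·(-12) - (-24)·21 = 108 - (-504) = 612
AB × AC = (-84, -198, 612)
|AB × AC| = √420804 ≈ 648.6941
area = ½ · 648.6941 ≈ 324.347

324.347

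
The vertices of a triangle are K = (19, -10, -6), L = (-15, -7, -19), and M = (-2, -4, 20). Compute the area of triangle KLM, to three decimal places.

KL = (-34, 3, -13),  KM = (-21, 6, 26)
i: 3·26 - (-13)·6 = 78 - (-78) = 156
j: (-13)·(-21) - (-34)·26 = 273 - (-884) = 1157
k: (-34)·6 - 3·(-21) = -204 - (-63) = -141
KL × KM = (156, 1157, -141)
|KL × KM| = √1382866 ≈ 1175.9532
area = ½ · 1175.9532 ≈ 587.977

587.977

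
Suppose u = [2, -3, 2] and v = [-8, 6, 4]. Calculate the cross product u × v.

(-24, -24, -12)

i: (-3)·4 - 2·6 = -12 - 12 = -24
j: 2·(-8) - 2·4 = -16 - 8 = -24
k: 2·6 - (-3)·(-8) = 12 - 24 = -12
u × v = (-24, -24, -12)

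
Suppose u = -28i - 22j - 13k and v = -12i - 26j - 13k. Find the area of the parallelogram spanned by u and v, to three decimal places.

511.140

i: (-22)·(-13) - (-13)·(-26) = 286 - 338 = -52
j: (-13)·(-12) - (-28)·(-13) = 156 - 364 = -208
k: (-28)·(-26) - (-22)·(-12) = 728 - 264 = 464
u × v = (-52, -208, 464)
|u × v| = √((-52)² + (-208)² + 464²) = √261264 ≈ 511.1399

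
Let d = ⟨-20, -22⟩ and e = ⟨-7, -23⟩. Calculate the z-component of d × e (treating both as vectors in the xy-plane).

(-20)·(-23) - (-22)·(-7) = 460 - 154 = 306

306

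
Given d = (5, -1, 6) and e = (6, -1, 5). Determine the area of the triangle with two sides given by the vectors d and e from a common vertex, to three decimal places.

i: (-1)·5 - 6·(-1) = -5 - (-6) = 1
j: 6·6 - 5·5 = 36 - 25 = 11
k: 5·(-1) - (-1)·6 = -5 - (-6) = 1
d × e = (1, 11, 1)
|d × e| = √(1² + 11² + 1²) = √123 ≈ 11.0905
area = ½ · 11.0905 ≈ 5.545

5.545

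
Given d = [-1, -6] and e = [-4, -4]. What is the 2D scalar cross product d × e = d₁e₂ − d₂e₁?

(-1)·(-4) - (-6)·(-4) = 4 - 24 = -20

-20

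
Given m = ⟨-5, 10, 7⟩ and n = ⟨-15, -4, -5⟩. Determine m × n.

i: 10·(-5) - 7·(-4) = -50 - (-28) = -22
j: 7·(-15) - (-5)·(-5) = -105 - 25 = -130
k: (-5)·(-4) - 10·(-15) = 20 - (-150) = 170
m × n = (-22, -130, 170)

(-22, -130, 170)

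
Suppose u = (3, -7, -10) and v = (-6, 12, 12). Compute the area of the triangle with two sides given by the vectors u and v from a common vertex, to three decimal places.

i: (-7)·12 - (-10)·12 = -84 - (-120) = 36
j: (-10)·(-6) - 3·12 = 60 - 36 = 24
k: 3·12 - (-7)·(-6) = 36 - 42 = -6
u × v = (36, 24, -6)
|u × v| = √(36² + 24² + (-6)²) = √1908 ≈ 43.6807
area = ½ · 43.6807 ≈ 21.840

21.840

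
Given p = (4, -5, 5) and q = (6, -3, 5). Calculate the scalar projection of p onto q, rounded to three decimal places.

7.649

p · q = 4·6 + (-5)·(-3) + 5·5 = 24 + 15 + 25 = 64
|q| = √(36 + 9 + 25) = √70 ≈ 8.3666
comp_q p = 64 / √70 ≈ 7.649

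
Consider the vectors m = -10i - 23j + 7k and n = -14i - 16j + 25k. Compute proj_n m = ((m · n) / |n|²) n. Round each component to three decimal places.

(-8.878, -10.147, 15.854)

m · n = (-10)·(-14) + (-23)·(-16) + 7·25 = 140 + 368 + 175 = 683
|n|² = 196 + 256 + 625 = 1077
proj_n m = (683/1077) · (-14, -16, 25) ≈ (-8.878, -10.147, 15.854)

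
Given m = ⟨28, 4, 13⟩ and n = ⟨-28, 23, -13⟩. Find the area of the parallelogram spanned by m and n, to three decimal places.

833.509

i: 4·(-13) - 13·23 = -52 - 299 = -351
j: 13·(-28) - 28·(-13) = -364 - (-364) = 0
k: 28·23 - 4·(-28) = 644 - (-112) = 756
m × n = (-351, 0, 756)
|m × n| = √((-351)² + 0² + 756²) = √694737 ≈ 833.5088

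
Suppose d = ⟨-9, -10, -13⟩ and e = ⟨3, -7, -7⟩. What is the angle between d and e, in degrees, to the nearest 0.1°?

46.2

d · e = (-9)·3 + (-10)·(-7) + (-13)·(-7) = -27 + 70 + 91 = 134
|d|² = 81 + 100 + 169 = 350,  |d| = √350 ≈ 18.708287
|e|² = 9 + 49 + 49 = 107,  |e| = √107 ≈ 10.344080
cos θ = 134 / (18.708287 · 10.344080) ≈ 0.69243
θ = arccos(0.69243) ≈ 46.2°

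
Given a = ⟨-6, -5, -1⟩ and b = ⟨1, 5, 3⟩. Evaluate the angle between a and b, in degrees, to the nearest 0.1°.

a · b = (-6)·1 + (-5)·5 + (-1)·3 = -6 - 25 - 3 = -34
|a|² = 36 + 25 + 1 = 62,  |a| = √62 ≈ 7.874008
|b|² = 1 + 25 + 9 = 35,  |b| = √35 ≈ 5.916080
cos θ = -34 / (7.874008 · 5.916080) ≈ -0.72988
θ = arccos(-0.72988) ≈ 136.9°

136.9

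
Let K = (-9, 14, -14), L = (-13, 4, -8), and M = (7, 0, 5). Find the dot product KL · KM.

190

KL = L − K = (-4, -10, 6)
KM = M − K = (16, -14, 19)
KL · KM = (-4)·16 + (-10)·(-14) + 6·19 = -64 + 140 + 114 = 190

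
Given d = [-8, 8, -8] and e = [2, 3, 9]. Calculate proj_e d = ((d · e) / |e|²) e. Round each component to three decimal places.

(-1.362, -2.043, -6.128)

d · e = (-8)·2 + 8·3 + (-8)·9 = -16 + 24 - 72 = -64
|e|² = 4 + 9 + 81 = 94
proj_e d = (-64/94) · (2, 3, 9) ≈ (-1.362, -2.043, -6.128)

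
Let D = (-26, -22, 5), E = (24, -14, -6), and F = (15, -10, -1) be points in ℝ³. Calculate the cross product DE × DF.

DE = (50, 8, -11)
DF = (41, 12, -6)
i: 8·(-6) - (-11)·12 = -48 - (-132) = 84
j: (-11)·41 - 50·(-6) = -451 - (-300) = -151
k: 50·12 - 8·41 = 600 - 328 = 272
DE × DF = (84, -151, 272)

(84, -151, 272)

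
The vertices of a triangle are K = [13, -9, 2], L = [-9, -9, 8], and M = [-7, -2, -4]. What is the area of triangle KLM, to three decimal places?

149.151

KL = (-22, 0, 6),  KM = (-20, 7, -6)
i: 0·(-6) - 6·7 = 0 - 42 = -42
j: 6·(-20) - (-22)·(-6) = -120 - 132 = -252
k: (-22)·7 - 0·(-20) = -154 - 0 = -154
KL × KM = (-42, -252, -154)
|KL × KM| = √88984 ≈ 298.3019
area = ½ · 298.3019 ≈ 149.151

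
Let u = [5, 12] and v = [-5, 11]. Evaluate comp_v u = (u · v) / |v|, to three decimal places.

u · v = 5·(-5) + 12·11 = -25 + 132 = 107
|v| = √(25 + 121) = √146 ≈ 12.0830
comp_v u = 107 / √146 ≈ 8.855

8.855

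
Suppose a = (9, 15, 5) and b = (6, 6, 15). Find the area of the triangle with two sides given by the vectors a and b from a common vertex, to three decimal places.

112.190

i: 15·15 - 5·6 = 225 - 30 = 195
j: 5·6 - 9·15 = 30 - 135 = -105
k: 9·6 - 15·6 = 54 - 90 = -36
a × b = (195, -105, -36)
|a × b| = √(195² + (-105)² + (-36)²) = √50346 ≈ 224.3791
area = ½ · 224.3791 ≈ 112.190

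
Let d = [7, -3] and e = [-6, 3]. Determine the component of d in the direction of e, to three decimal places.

-7.603

d · e = 7·(-6) + (-3)·3 = -42 - 9 = -51
|e| = √(36 + 9) = √45 ≈ 6.7082
comp_e d = -51 / √45 ≈ -7.603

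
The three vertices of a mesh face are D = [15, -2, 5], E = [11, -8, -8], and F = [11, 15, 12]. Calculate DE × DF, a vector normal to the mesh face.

(179, 80, -92)

DE = (-4, -6, -13)
DF = (-4, 17, 7)
i: (-6)·7 - (-13)·17 = -42 - (-221) = 179
j: (-13)·(-4) - (-4)·7 = 52 - (-28) = 80
k: (-4)·17 - (-6)·(-4) = -68 - 24 = -92
DE × DF = (179, 80, -92)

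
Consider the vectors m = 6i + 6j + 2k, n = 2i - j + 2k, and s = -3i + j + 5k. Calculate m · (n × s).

n × s:
i: (-1)·5 - 2·1 = -5 - 2 = -7
j: 2·(-3) - 2·5 = -6 - 10 = -16
k: 2·1 - (-1)·(-3) = 2 - 3 = -1
n × s = (-7, -16, -1)
m · (n × s) = 6·(-7) + 6·(-16) + 2·(-1) = -42 - 96 - 2 = -140

-140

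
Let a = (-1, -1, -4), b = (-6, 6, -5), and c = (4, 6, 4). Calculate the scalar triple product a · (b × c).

182

b × c:
i: 6·4 - (-5)·6 = 24 - (-30) = 54
j: (-5)·4 - (-6)·4 = -20 - (-24) = 4
k: (-6)·6 - 6·4 = -36 - 24 = -60
b × c = (54, 4, -60)
a · (b × c) = (-1)·54 + (-1)·4 + (-4)·(-60) = -54 - 4 + 240 = 182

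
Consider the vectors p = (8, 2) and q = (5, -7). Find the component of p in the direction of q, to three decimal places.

3.022

p · q = 8·5 + 2·(-7) = 40 - 14 = 26
|q| = √(25 + 49) = √74 ≈ 8.6023
comp_q p = 26 / √74 ≈ 3.022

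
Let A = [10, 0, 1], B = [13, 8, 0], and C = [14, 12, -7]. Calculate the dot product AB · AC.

116

AB = B − A = (3, 8, -1)
AC = C − A = (4, 12, -8)
AB · AC = 3·4 + 8·12 + (-1)·(-8) = 12 + 96 + 8 = 116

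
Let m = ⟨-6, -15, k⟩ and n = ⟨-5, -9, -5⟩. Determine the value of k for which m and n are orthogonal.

m · n = (-6)·(-5) + (-15)·(-9) + k·(-5) = 165 - 5k
Set equal to 0: -5k = -165, so k = 33.

33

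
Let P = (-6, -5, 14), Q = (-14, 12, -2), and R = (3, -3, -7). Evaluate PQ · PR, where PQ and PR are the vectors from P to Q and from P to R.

298

PQ = Q − P = (-8, 17, -16)
PR = R − P = (9, 2, -21)
PQ · PR = (-8)·9 + 17·2 + (-16)·(-21) = -72 + 34 + 336 = 298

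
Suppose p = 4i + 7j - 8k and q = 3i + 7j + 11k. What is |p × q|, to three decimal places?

i: 7·11 - (-8)·7 = 77 - (-56) = 133
j: (-8)·3 - 4·11 = -24 - 44 = -68
k: 4·7 - 7·3 = 28 - 21 = 7
p × q = (133, -68, 7)
|p × q| = √(133² + (-68)² + 7²) = √22362 ≈ 149.5393

149.539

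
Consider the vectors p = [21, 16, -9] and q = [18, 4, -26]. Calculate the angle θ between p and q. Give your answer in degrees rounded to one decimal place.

40.5

p · q = 21·18 + 16·4 + (-9)·(-26) = 378 + 64 + 234 = 676
|p|² = 441 + 256 + 81 = 778,  |p| = √778 ≈ 27.892651
|q|² = 324 + 16 + 676 = 1016,  |q| = √1016 ≈ 31.874755
cos θ = 676 / (27.892651 · 31.874755) ≈ 0.76034
θ = arccos(0.76034) ≈ 40.5°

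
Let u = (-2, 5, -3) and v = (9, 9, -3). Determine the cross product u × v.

(12, -33, -63)

i: 5·(-3) - (-3)·9 = -15 - (-27) = 12
j: (-3)·9 - (-2)·(-3) = -27 - 6 = -33
k: (-2)·9 - 5·9 = -18 - 45 = -63
u × v = (12, -33, -63)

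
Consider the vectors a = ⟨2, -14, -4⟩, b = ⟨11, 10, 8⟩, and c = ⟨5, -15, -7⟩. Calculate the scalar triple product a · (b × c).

-678

b × c:
i: 10·(-7) - 8·(-15) = -70 - (-120) = 50
j: 8·5 - 11·(-7) = 40 - (-77) = 117
k: 11·(-15) - 10·5 = -165 - 50 = -215
b × c = (50, 117, -215)
a · (b × c) = 2·50 + (-14)·117 + (-4)·(-215) = 100 - 1638 + 860 = -678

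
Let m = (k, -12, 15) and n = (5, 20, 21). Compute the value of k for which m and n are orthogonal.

m · n = k·5 + (-12)·20 + 15·21 = 75 + 5k
Set equal to 0: 5k = -75, so k = -15.

-15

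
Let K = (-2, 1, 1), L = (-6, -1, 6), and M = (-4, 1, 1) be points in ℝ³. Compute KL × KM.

KL = (-4, -2, 5)
KM = (-2, 0, 0)
i: (-2)·0 - 5·0 = 0 - 0 = 0
j: 5·(-2) - (-4)·0 = -10 - 0 = -10
k: (-4)·0 - (-2)·(-2) = 0 - 4 = -4
KL × KM = (0, -10, -4)

(0, -10, -4)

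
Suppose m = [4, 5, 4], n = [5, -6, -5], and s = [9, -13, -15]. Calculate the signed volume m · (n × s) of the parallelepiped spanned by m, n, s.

n × s:
i: (-6)·(-15) - (-5)·(-13) = 90 - 65 = 25
j: (-5)·9 - 5·(-15) = -45 - (-75) = 30
k: 5·(-13) - (-6)·9 = -65 - (-54) = -11
n × s = (25, 30, -11)
m · (n × s) = 4·25 + 5·30 + 4·(-11) = 100 + 150 - 44 = 206

206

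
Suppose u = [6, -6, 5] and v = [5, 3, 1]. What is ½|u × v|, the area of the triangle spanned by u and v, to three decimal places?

i: (-6)·1 - 5·3 = -6 - 15 = -21
j: 5·5 - 6·1 = 25 - 6 = 19
k: 6·3 - (-6)·5 = 18 - (-30) = 48
u × v = (-21, 19, 48)
|u × v| = √((-21)² + 19² + 48²) = √3106 ≈ 55.7315
area = ½ · 55.7315 ≈ 27.866

27.866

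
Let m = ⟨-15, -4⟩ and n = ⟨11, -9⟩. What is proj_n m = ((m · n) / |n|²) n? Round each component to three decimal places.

m · n = (-15)·11 + (-4)·(-9) = -165 + 36 = -129
|n|² = 121 + 81 = 202
proj_n m = (-129/202) · (11, -9) ≈ (-7.025, 5.748)

(-7.025, 5.748)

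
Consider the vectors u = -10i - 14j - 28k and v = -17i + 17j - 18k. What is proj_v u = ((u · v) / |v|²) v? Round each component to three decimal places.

(-8.217, 8.217, -8.701)

u · v = (-10)·(-17) + (-14)·17 + (-28)·(-18) = 170 - 238 + 504 = 436
|v|² = 289 + 289 + 324 = 902
proj_v u = (436/902) · (-17, 17, -18) ≈ (-8.217, 8.217, -8.701)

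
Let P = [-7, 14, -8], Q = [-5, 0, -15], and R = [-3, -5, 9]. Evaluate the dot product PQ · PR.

PQ = Q − P = (2, -14, -7)
PR = R − P = (4, -19, 17)
PQ · PR = 2·4 + (-14)·(-19) + (-7)·17 = 8 + 266 - 119 = 155

155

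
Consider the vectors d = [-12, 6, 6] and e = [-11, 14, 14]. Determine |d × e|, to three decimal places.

i: 6·14 - 6·14 = 84 - 84 = 0
j: 6·(-11) - (-12)·14 = -66 - (-168) = 102
k: (-12)·14 - 6·(-11) = -168 - (-66) = -102
d × e = (0, 102, -102)
|d × e| = √(0² + 102² + (-102)²) = √20808 ≈ 144.2498

144.250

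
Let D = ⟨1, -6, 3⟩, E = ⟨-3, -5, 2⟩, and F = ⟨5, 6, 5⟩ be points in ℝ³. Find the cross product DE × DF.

(14, 4, -52)

DE = (-4, 1, -1)
DF = (4, 12, 2)
i: 1·2 - (-1)·12 = 2 - (-12) = 14
j: (-1)·4 - (-4)·2 = -4 - (-8) = 4
k: (-4)·12 - 1·4 = -48 - 4 = -52
DE × DF = (14, 4, -52)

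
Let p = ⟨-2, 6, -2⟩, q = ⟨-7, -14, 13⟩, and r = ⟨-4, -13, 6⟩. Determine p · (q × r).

q × r:
i: (-14)·6 - 13·(-13) = -84 - (-169) = 85
j: 13·(-4) - (-7)·6 = -52 - (-42) = -10
k: (-7)·(-13) - (-14)·(-4) = 91 - 56 = 35
q × r = (85, -10, 35)
p · (q × r) = (-2)·85 + 6·(-10) + (-2)·35 = -170 - 60 - 70 = -300

-300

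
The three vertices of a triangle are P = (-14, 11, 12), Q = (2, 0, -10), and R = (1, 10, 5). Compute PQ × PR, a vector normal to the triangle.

PQ = (16, -11, -22)
PR = (15, -1, -7)
i: (-11)·(-7) - (-22)·(-1) = 77 - 22 = 55
j: (-22)·15 - 16·(-7) = -330 - (-112) = -218
k: 16·(-1) - (-11)·15 = -16 - (-165) = 149
PQ × PR = (55, -218, 149)

(55, -218, 149)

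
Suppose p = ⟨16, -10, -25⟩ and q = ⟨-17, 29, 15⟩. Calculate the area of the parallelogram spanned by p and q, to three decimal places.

i: (-10)·15 - (-25)·29 = -150 - (-725) = 575
j: (-25)·(-17) - 16·15 = 425 - 240 = 185
k: 16·29 - (-10)·(-17) = 464 - 170 = 294
p × q = (575, 185, 294)
|p × q| = √(575² + 185² + 294²) = √451286 ≈ 671.7782

671.778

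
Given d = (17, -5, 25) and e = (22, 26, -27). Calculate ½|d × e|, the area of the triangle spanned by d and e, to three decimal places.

i: (-5)·(-27) - 25·26 = 135 - 650 = -515
j: 25·22 - 17·(-27) = 550 - (-459) = 1009
k: 17·26 - (-5)·22 = 442 - (-110) = 552
d × e = (-515, 1009, 552)
|d × e| = √((-515)² + 1009² + 552²) = √1588010 ≈ 1260.1627
area = ½ · 1260.1627 ≈ 630.081

630.081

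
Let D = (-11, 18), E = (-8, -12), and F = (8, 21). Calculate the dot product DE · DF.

DE = E − D = (3, -30)
DF = F − D = (19, 3)
DE · DF = 3·19 + (-30)·3 = 57 - 90 = -33

-33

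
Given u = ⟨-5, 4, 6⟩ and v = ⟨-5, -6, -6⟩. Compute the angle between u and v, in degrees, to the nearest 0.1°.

113.9

u · v = (-5)·(-5) + 4·(-6) + 6·(-6) = 25 - 24 - 36 = -35
|u|² = 25 + 16 + 36 = 77,  |u| = √77 ≈ 8.774964
|v|² = 25 + 36 + 36 = 97,  |v| = √97 ≈ 9.848858
cos θ = -35 / (8.774964 · 9.848858) ≈ -0.40498
θ = arccos(-0.40498) ≈ 113.9°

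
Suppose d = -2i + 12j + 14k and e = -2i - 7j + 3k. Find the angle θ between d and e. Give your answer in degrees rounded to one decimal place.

d · e = (-2)·(-2) + 12·(-7) + 14·3 = 4 - 84 + 42 = -38
|d|² = 4 + 144 + 196 = 344,  |d| = √344 ≈ 18.547237
|e|² = 4 + 49 + 9 = 62,  |e| = √62 ≈ 7.874008
cos θ = -38 / (18.547237 · 7.874008) ≈ -0.26020
θ = arccos(-0.26020) ≈ 105.1°

105.1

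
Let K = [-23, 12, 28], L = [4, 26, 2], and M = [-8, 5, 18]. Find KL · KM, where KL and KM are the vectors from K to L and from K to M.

KL = L − K = (27, 14, -26)
KM = M − K = (15, -7, -10)
KL · KM = 27·15 + 14·(-7) + (-26)·(-10) = 405 - 98 + 260 = 567

567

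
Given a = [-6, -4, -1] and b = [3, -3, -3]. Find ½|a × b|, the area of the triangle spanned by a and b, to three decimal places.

i: (-4)·(-3) - (-1)·(-3) = 12 - 3 = 9
j: (-1)·3 - (-6)·(-3) = -3 - 18 = -21
k: (-6)·(-3) - (-4)·3 = 18 - (-12) = 30
a × b = (9, -21, 30)
|a × b| = √(9² + (-21)² + 30²) = √1422 ≈ 37.7094
area = ½ · 37.7094 ≈ 18.855

18.855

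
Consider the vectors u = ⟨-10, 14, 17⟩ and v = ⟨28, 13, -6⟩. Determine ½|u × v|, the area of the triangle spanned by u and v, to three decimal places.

366.935

i: 14·(-6) - 17·13 = -84 - 221 = -305
j: 17·28 - (-10)·(-6) = 476 - 60 = 416
k: (-10)·13 - 14·28 = -130 - 392 = -522
u × v = (-305, 416, -522)
|u × v| = √((-305)² + 416² + (-522)²) = √538565 ≈ 733.8699
area = ½ · 733.8699 ≈ 366.935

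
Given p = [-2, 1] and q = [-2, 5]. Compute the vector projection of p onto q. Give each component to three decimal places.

(-0.621, 1.552)

p · q = (-2)·(-2) + 1·5 = 4 + 5 = 9
|q|² = 4 + 25 = 29
proj_q p = (9/29) · (-2, 5) ≈ (-0.621, 1.552)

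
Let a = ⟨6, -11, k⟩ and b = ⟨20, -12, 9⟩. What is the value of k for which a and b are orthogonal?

-28

a · b = 6·20 + (-11)·(-12) + k·9 = 252 + 9k
Set equal to 0: 9k = -252, so k = -28.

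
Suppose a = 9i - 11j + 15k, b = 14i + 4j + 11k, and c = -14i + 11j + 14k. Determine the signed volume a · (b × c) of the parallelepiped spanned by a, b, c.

b × c:
i: 4·14 - 11·11 = 56 - 121 = -65
j: 11·(-14) - 14·14 = -154 - 196 = -350
k: 14·11 - 4·(-14) = 154 - (-56) = 210
b × c = (-65, -350, 210)
a · (b × c) = 9·(-65) + (-11)·(-350) + 15·210 = -585 + 3850 + 3150 = 6415

6415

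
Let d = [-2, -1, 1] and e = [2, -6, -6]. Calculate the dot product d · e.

d · e = (-2)·2 + (-1)·(-6) + 1·(-6) = -4 + 6 - 6 = -4

-4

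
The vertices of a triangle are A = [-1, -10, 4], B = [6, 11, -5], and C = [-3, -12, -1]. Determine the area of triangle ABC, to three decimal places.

AB = (7, 21, -9),  AC = (-2, -2, -5)
i: 21·(-5) - (-9)·(-2) = -105 - 18 = -123
j: (-9)·(-2) - 7·(-5) = 18 - (-35) = 53
k: 7·(-2) - 21·(-2) = -14 - (-42) = 28
AB × AC = (-123, 53, 28)
|AB × AC| = √18722 ≈ 136.8284
area = ½ · 136.8284 ≈ 68.414

68.414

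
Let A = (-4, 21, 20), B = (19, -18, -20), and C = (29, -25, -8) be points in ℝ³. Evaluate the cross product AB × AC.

AB = (23, -39, -40)
AC = (33, -46, -28)
i: (-39)·(-28) - (-40)·(-46) = 1092 - 1840 = -748
j: (-40)·33 - 23·(-28) = -1320 - (-644) = -676
k: 23·(-46) - (-39)·33 = -1058 - (-1287) = 229
AB × AC = (-748, -676, 229)

(-748, -676, 229)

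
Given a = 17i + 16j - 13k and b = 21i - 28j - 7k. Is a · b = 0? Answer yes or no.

yes

a · b = 17·21 + 16·(-28) + (-13)·(-7) = 357 - 448 + 91 = 0
Zero, so the vectors are orthogonal.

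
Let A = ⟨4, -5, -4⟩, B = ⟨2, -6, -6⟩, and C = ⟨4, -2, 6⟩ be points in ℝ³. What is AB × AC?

(-4, 20, -6)

AB = (-2, -1, -2)
AC = (0, 3, 10)
i: (-1)·10 - (-2)·3 = -10 - (-6) = -4
j: (-2)·0 - (-2)·10 = 0 - (-20) = 20
k: (-2)·3 - (-1)·0 = -6 - 0 = -6
AB × AC = (-4, 20, -6)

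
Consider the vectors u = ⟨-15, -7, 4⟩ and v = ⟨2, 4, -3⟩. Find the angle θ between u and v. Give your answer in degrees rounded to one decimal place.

u · v = (-15)·2 + (-7)·4 + 4·(-3) = -30 - 28 - 12 = -70
|u|² = 225 + 49 + 16 = 290,  |u| = √290 ≈ 17.029386
|v|² = 4 + 16 + 9 = 29,  |v| = √29 ≈ 5.385165
cos θ = -70 / (17.029386 · 5.385165) ≈ -0.76331
θ = arccos(-0.76331) ≈ 139.8°

139.8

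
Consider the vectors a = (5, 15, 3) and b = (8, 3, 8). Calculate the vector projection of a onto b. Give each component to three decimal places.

(6.365, 2.387, 6.365)

a · b = 5·8 + 15·3 + 3·8 = 40 + 45 + 24 = 109
|b|² = 64 + 9 + 64 = 137
proj_b a = (109/137) · (8, 3, 8) ≈ (6.365, 2.387, 6.365)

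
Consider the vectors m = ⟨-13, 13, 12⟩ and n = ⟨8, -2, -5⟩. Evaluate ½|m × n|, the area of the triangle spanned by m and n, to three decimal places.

46.707

i: 13·(-5) - 12·(-2) = -65 - (-24) = -41
j: 12·8 - (-13)·(-5) = 96 - 65 = 31
k: (-13)·(-2) - 13·8 = 26 - 104 = -78
m × n = (-41, 31, -78)
|m × n| = √((-41)² + 31² + (-78)²) = √8726 ≈ 93.4131
area = ½ · 93.4131 ≈ 46.707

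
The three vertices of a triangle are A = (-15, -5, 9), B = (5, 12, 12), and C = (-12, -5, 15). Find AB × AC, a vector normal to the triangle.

(102, -111, -51)

AB = (20, 17, 3)
AC = (3, 0, 6)
i: 17·6 - 3·0 = 102 - 0 = 102
j: 3·3 - 20·6 = 9 - 120 = -111
k: 20·0 - 17·3 = 0 - 51 = -51
AB × AC = (102, -111, -51)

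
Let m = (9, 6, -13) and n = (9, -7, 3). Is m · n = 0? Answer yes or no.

m · n = 9·9 + 6·(-7) + (-13)·3 = 81 - 42 - 39 = 0
Zero, so the vectors are orthogonal.

yes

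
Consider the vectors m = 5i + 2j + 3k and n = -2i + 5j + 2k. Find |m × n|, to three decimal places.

34.900

i: 2·2 - 3·5 = 4 - 15 = -11
j: 3·(-2) - 5·2 = -6 - 10 = -16
k: 5·5 - 2·(-2) = 25 - (-4) = 29
m × n = (-11, -16, 29)
|m × n| = √((-11)² + (-16)² + 29²) = √1218 ≈ 34.8999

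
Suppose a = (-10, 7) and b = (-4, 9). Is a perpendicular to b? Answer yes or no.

no

a · b = (-10)·(-4) + 7·9 = 40 + 63 = 103
Nonzero, so the vectors are not orthogonal.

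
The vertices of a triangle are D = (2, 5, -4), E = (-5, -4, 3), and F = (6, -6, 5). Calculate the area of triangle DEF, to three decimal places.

DE = (-7, -9, 7),  DF = (4, -11, 9)
i: (-9)·9 - 7·(-11) = -81 - (-77) = -4
j: 7·4 - (-7)·9 = 28 - (-63) = 91
k: (-7)·(-11) - (-9)·4 = 77 - (-36) = 113
DE × DF = (-4, 91, 113)
|DE × DF| = √21066 ≈ 145.1413
area = ½ · 145.1413 ≈ 72.571

72.571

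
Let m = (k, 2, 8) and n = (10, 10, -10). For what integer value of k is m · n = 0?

6

m · n = k·10 + 2·10 + 8·(-10) = -60 + 10k
Set equal to 0: 10k = 60, so k = 6.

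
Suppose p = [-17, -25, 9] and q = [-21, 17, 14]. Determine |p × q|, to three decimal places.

i: (-25)·14 - 9·17 = -350 - 153 = -503
j: 9·(-21) - (-17)·14 = -189 - (-238) = 49
k: (-17)·17 - (-25)·(-21) = -289 - 525 = -814
p × q = (-503, 49, -814)
|p × q| = √((-503)² + 49² + (-814)²) = √918006 ≈ 958.1263

958.126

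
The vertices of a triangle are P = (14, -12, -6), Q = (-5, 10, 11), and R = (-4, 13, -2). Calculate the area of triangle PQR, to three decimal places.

PQ = (-19, 22, 17),  PR = (-18, 25, 4)
i: 22·4 - 17·25 = 88 - 425 = -337
j: 17·(-18) - (-19)·4 = -306 - (-76) = -230
k: (-19)·25 - 22·(-18) = -475 - (-396) = -79
PQ × PR = (-337, -230, -79)
|PQ × PR| = √172710 ≈ 415.5839
area = ½ · 415.5839 ≈ 207.792

207.792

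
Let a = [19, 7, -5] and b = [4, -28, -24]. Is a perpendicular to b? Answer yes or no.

a · b = 19·4 + 7·(-28) + (-5)·(-24) = 76 - 196 + 120 = 0
Zero, so the vectors are orthogonal.

yes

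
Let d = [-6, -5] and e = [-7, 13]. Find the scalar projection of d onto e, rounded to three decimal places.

-1.558

d · e = (-6)·(-7) + (-5)·13 = 42 - 65 = -23
|e| = √(49 + 169) = √218 ≈ 14.7648
comp_e d = -23 / √218 ≈ -1.558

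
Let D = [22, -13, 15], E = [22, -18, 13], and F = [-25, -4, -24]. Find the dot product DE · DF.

DE = E − D = (0, -5, -2)
DF = F − D = (-47, 9, -39)
DE · DF = 0·(-47) + (-5)·9 + (-2)·(-39) = 0 - 45 + 78 = 33

33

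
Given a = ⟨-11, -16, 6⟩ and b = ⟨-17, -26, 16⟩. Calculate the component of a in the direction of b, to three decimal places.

20.004

a · b = (-11)·(-17) + (-16)·(-26) + 6·16 = 187 + 416 + 96 = 699
|b| = √(289 + 676 + 256) = √1221 ≈ 34.9428
comp_b a = 699 / √1221 ≈ 20.004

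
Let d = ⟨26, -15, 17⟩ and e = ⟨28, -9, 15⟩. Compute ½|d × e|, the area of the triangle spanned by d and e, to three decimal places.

i: (-15)·15 - 17·(-9) = -225 - (-153) = -72
j: 17·28 - 26·15 = 476 - 390 = 86
k: 26·(-9) - (-15)·28 = -234 - (-420) = 186
d × e = (-72, 86, 186)
|d × e| = √((-72)² + 86² + 186²) = √47176 ≈ 217.2004
area = ½ · 217.2004 ≈ 108.600

108.600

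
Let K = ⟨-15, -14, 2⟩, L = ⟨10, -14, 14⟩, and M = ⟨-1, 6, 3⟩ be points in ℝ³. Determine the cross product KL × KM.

(-240, 143, 500)

KL = (25, 0, 12)
KM = (14, 20, 1)
i: 0·1 - 12·20 = 0 - 240 = -240
j: 12·14 - 25·1 = 168 - 25 = 143
k: 25·20 - 0·14 = 500 - 0 = 500
KL × KM = (-240, 143, 500)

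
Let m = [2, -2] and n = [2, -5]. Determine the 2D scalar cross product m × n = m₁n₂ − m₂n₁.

2·(-5) - (-2)·2 = -10 - (-4) = -6

-6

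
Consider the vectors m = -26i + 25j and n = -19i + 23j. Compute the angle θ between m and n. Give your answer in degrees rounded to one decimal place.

m · n = (-26)·(-19) + 25·23 = 494 + 575 = 1069
|m|² = 676 + 625 = 1301,  |m| = √1301 ≈ 36.069378
|n|² = 361 + 529 = 890,  |n| = √890 ≈ 29.832868
cos θ = 1069 / (36.069378 · 29.832868) ≈ 0.99345
θ = arccos(0.99345) ≈ 6.6°

6.6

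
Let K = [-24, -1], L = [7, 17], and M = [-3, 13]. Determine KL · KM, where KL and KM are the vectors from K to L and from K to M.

903

KL = L − K = (31, 18)
KM = M − K = (21, 14)
KL · KM = 31·21 + 18·14 = 651 + 252 = 903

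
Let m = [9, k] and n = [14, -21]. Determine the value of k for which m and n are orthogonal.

m · n = 9·14 + k·(-21) = 126 - 21k
Set equal to 0: -21k = -126, so k = 6.

6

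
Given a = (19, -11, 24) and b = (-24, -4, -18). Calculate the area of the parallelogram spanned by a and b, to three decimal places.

506.746

i: (-11)·(-18) - 24·(-4) = 198 - (-96) = 294
j: 24·(-24) - 19·(-18) = -576 - (-342) = -234
k: 19·(-4) - (-11)·(-24) = -76 - 264 = -340
a × b = (294, -234, -340)
|a × b| = √(294² + (-234)² + (-340)²) = √256792 ≈ 506.7465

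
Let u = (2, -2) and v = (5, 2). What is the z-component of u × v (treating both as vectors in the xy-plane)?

2·2 - (-2)·5 = 4 - (-10) = 14

14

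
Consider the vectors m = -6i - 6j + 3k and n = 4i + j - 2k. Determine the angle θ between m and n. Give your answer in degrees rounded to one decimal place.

m · n = (-6)·4 + (-6)·1 + 3·(-2) = -24 - 6 - 6 = -36
|m|² = 36 + 36 + 9 = 81,  |m| = √81 ≈ 9.000000
|n|² = 16 + 1 + 4 = 21,  |n| = √21 ≈ 4.582576
cos θ = -36 / (9.000000 · 4.582576) ≈ -0.87287
θ = arccos(-0.87287) ≈ 150.8°

150.8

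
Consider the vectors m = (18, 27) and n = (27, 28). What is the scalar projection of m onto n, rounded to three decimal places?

m · n = 18·27 + 27·28 = 486 + 756 = 1242
|n| = √(729 + 784) = √1513 ≈ 38.8973
comp_n m = 1242 / √1513 ≈ 31.930

31.930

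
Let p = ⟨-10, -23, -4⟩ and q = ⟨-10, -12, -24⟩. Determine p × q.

(504, -200, -110)

i: (-23)·(-24) - (-4)·(-12) = 552 - 48 = 504
j: (-4)·(-10) - (-10)·(-24) = 40 - 240 = -200
k: (-10)·(-12) - (-23)·(-10) = 120 - 230 = -110
p × q = (504, -200, -110)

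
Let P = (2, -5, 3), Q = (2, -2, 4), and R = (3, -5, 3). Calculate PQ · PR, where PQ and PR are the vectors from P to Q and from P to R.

PQ = Q − P = (0, 3, 1)
PR = R − P = (1, 0, 0)
PQ · PR = 0·1 + 3·0 + 1·0 = 0 + 0 + 0 = 0

0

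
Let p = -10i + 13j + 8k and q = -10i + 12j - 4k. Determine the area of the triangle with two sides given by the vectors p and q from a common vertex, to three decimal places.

95.399

i: 13·(-4) - 8·12 = -52 - 96 = -148
j: 8·(-10) - (-10)·(-4) = -80 - 40 = -120
k: (-10)·12 - 13·(-10) = -120 - (-130) = 10
p × q = (-148, -120, 10)
|p × q| = √((-148)² + (-120)² + 10²) = √36404 ≈ 190.7983
area = ½ · 190.7983 ≈ 95.399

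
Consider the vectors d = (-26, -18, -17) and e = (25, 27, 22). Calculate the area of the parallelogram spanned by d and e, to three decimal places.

298.466

i: (-18)·22 - (-17)·27 = -396 - (-459) = 63
j: (-17)·25 - (-26)·22 = -425 - (-572) = 147
k: (-26)·27 - (-18)·25 = -702 - (-450) = -252
d × e = (63, 147, -252)
|d × e| = √(63² + 147² + (-252)²) = √89082 ≈ 298.4661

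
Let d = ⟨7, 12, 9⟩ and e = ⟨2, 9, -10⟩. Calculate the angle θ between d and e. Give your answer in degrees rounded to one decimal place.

81.8

d · e = 7·2 + 12·9 + 9·(-10) = 14 + 108 - 90 = 32
|d|² = 49 + 144 + 81 = 274,  |d| = √274 ≈ 16.552945
|e|² = 4 + 81 + 100 = 185,  |e| = √185 ≈ 13.601471
cos θ = 32 / (16.552945 · 13.601471) ≈ 0.14213
θ = arccos(0.14213) ≈ 81.8°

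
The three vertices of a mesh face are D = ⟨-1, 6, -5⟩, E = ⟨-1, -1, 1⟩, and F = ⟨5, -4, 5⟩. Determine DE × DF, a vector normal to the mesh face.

(-10, 36, 42)

DE = (0, -7, 6)
DF = (6, -10, 10)
i: (-7)·10 - 6·(-10) = -70 - (-60) = -10
j: 6·6 - 0·10 = 36 - 0 = 36
k: 0·(-10) - (-7)·6 = 0 - (-42) = 42
DE × DF = (-10, 36, 42)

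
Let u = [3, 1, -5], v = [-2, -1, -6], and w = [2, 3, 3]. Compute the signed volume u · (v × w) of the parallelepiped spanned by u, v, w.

v × w:
i: (-1)·3 - (-6)·3 = -3 - (-18) = 15
j: (-6)·2 - (-2)·3 = -12 - (-6) = -6
k: (-2)·3 - (-1)·2 = -6 - (-2) = -4
v × w = (15, -6, -4)
u · (v × w) = 3·15 + 1·(-6) + (-5)·(-4) = 45 - 6 + 20 = 59

59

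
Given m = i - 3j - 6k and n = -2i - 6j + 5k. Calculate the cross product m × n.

i: (-3)·5 - (-6)·(-6) = -15 - 36 = -51
j: (-6)·(-2) - 1·5 = 12 - 5 = 7
k: 1·(-6) - (-3)·(-2) = -6 - 6 = -12
m × n = (-51, 7, -12)

(-51, 7, -12)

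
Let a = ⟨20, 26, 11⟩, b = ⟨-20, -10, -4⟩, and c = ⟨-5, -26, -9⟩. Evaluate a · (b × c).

730

b × c:
i: (-10)·(-9) - (-4)·(-26) = 90 - 104 = -14
j: (-4)·(-5) - (-20)·(-9) = 20 - 180 = -160
k: (-20)·(-26) - (-10)·(-5) = 520 - 50 = 470
b × c = (-14, -160, 470)
a · (b × c) = 20·(-14) + 26·(-160) + 11·470 = -280 - 4160 + 5170 = 730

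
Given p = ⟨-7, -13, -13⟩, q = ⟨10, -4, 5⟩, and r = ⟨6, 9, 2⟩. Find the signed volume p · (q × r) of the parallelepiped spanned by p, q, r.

q × r:
i: (-4)·2 - 5·9 = -8 - 45 = -53
j: 5·6 - 10·2 = 30 - 20 = 10
k: 10·9 - (-4)·6 = 90 - (-24) = 114
q × r = (-53, 10, 114)
p · (q × r) = (-7)·(-53) + (-13)·10 + (-13)·114 = 371 - 130 - 1482 = -1241

-1241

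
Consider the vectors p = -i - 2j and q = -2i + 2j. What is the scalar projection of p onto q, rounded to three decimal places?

p · q = (-1)·(-2) + (-2)·2 = 2 - 4 = -2
|q| = √(4 + 4) = √8 ≈ 2.8284
comp_q p = -2 / √8 ≈ -0.707

-0.707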